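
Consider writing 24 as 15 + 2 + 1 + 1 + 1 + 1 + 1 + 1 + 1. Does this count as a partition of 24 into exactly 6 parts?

No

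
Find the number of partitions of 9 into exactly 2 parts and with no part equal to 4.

Enumerating:
8+1
7+2
6+3

3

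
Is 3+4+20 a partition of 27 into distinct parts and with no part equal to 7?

Yes

The parts sum to 27, and the condition 'all summands are distinct' holds; the condition 'no summand equals 7' holds.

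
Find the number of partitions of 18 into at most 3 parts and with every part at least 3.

Listing the qualifying partitions of 18:
18
15,3
14,4
13,5
12,6
12,3,3
11,7
11,4,3
10,8
10,5,3
10,4,4
9,9
9,6,3
9,5,4
8,7,3
8,6,4
8,5,5
7,7,4
7,6,5
6,6,6
That's 20 in total.

20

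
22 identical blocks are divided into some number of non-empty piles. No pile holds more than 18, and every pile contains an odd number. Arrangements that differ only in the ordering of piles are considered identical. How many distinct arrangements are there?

Direct enumeration gives 86 partitions.

86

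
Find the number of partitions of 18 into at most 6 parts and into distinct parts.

A partial list (first 12 by largest part):
18
17, 1
16, 2
15, 3
15, 2, 1
14, 4
14, 3, 1
13, 5
13, 4, 1
13, 3, 2
12, 6
12, 5, 1
…and 34 more, for 46 total.

46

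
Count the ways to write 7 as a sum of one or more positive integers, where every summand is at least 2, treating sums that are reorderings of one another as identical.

4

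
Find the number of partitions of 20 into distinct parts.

A partial list (first 12 by largest part):
20
1, 19
2, 18
3, 17
1, 2, 17
4, 16
1, 3, 16
5, 15
1, 4, 15
2, 3, 15
6, 14
1, 5, 14
…and 52 more, for 64 total.

64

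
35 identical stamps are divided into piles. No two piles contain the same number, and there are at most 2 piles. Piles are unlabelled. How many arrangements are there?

18

Listing the qualifying partitions of 35:
35
34,1
33,2
32,3
31,4
30,5
29,6
28,7
27,8
26,9
25,10
24,11
23,12
22,13
21,14
20,15
19,16
18,17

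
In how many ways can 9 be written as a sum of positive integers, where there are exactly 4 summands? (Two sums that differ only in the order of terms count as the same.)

6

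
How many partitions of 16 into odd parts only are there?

32

A partial list (first 12 by largest part):
15, 1
13, 3
13, 1, 1, 1
11, 5
11, 3, 1, 1
11, 1, 1, 1, 1, 1
9, 7
9, 5, 1, 1
9, 3, 3, 1
9, 3, 1, 1, 1, 1
9, 1, 1, 1, 1, 1, 1, 1
7, 7, 1, 1
…and 20 more, for 32 total.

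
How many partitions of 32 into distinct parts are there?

390

Enumerating by decreasing first part gives 390 partitions in all.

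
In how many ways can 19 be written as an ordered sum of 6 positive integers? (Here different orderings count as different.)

By stars and bars with positive parts, the count is C(18,5) = 8568.

8568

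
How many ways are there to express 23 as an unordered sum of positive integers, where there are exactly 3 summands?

A partial list (first 12 by largest part):
21 + 1 + 1
20 + 2 + 1
19 + 3 + 1
19 + 2 + 2
18 + 4 + 1
18 + 3 + 2
17 + 5 + 1
17 + 4 + 2
17 + 3 + 3
16 + 6 + 1
16 + 5 + 2
16 + 4 + 3
…and 32 more, for 44 total.

44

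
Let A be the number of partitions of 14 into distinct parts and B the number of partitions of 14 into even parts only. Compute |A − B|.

7

Partitions of 14 into distinct parts: 22.
Partitions of 14 into even parts only: 15.
|22 − 15| = 7.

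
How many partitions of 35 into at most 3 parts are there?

120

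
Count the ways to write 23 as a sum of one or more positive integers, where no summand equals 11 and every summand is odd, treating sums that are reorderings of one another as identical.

89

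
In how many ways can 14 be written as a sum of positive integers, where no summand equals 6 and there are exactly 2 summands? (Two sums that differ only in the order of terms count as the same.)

Listing the qualifying partitions of 14:
13, 1
12, 2
11, 3
10, 4
9, 5
7, 7

6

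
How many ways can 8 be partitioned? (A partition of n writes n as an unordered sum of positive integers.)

They are:
8
7, 1
6, 2
6, 1, 1
5, 3
5, 2, 1
5, 1, 1, 1
4, 4
4, 3, 1
4, 2, 2
4, 2, 1, 1
4, 1, 1, 1, 1
3, 3, 2
3, 3, 1, 1
3, 2, 2, 1
3, 2, 1, 1, 1
3, 1, 1, 1, 1, 1
2, 2, 2, 2
2, 2, 2, 1, 1
2, 2, 1, 1, 1, 1
2, 1, 1, 1, 1, 1, 1
1, 1, 1, 1, 1, 1, 1, 1
That's 22 in total.

22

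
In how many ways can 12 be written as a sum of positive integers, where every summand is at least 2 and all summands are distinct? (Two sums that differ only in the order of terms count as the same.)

8

Enumerating:
12
2, 10
3, 9
4, 8
5, 7
2, 3, 7
2, 4, 6
3, 4, 5
Counting gives 8.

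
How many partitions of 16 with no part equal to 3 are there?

130

A full systematic count gives 130.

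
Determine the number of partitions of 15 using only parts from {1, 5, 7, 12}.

The partitions of 15 that satisfy the conditions:
1 + 1 + 1 + 12
1 + 7 + 7
1 + 1 + 1 + 5 + 7
1 + 1 + 1 + 1 + 1 + 1 + 1 + 1 + 7
5 + 5 + 5
1 + 1 + 1 + 1 + 1 + 5 + 5
1 + 1 + 1 + 1 + 1 + 1 + 1 + 1 + 1 + 1 + 5
1 + 1 + 1 + 1 + 1 + 1 + 1 + 1 + 1 + 1 + 1 + 1 + 1 + 1 + 1

8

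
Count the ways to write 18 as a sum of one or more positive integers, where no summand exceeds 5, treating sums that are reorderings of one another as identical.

There are 141 such partitions.

141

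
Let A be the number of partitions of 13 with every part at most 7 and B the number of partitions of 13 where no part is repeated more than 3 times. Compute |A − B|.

Partitions of 13 with every part at most 7: 82.
Partitions of 13 where no part is repeated more than 3 times: 64.
|82 − 64| = 18.

18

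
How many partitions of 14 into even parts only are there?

They are:
14
2+12
4+10
2+2+10
6+8
2+4+8
2+2+2+8
2+6+6
4+4+6
2+2+4+6
2+2+2+2+6
2+4+4+4
2+2+2+4+4
2+2+2+2+2+4
2+2+2+2+2+2+2
That's 15 in total.

15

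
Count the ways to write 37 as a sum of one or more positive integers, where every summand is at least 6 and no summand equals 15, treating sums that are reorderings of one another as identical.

96

Direct enumeration gives 96 partitions.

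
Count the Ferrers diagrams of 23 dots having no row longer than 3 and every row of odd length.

8

Listing the qualifying partitions of 23:
3 + 3 + 3 + 3 + 3 + 3 + 3 + 1 + 1
3 + 3 + 3 + 3 + 3 + 3 + 1 + 1 + 1 + 1 + 1
3 + 3 + 3 + 3 + 3 + 1 + 1 + 1 + 1 + 1 + 1 + 1 + 1
3 + 3 + 3 + 3 + 1 + 1 + 1 + 1 + 1 + 1 + 1 + 1 + 1 + 1 + 1
3 + 3 + 3 + 1 + 1 + 1 + 1 + 1 + 1 + 1 + 1 + 1 + 1 + 1 + 1 + 1 + 1
3 + 3 + 1 + 1 + 1 + 1 + 1 + 1 + 1 + 1 + 1 + 1 + 1 + 1 + 1 + 1 + 1 + 1 + 1
3 + 1 + 1 + 1 + 1 + 1 + 1 + 1 + 1 + 1 + 1 + 1 + 1 + 1 + 1 + 1 + 1 + 1 + 1 + 1 + 1
1 + 1 + 1 + 1 + 1 + 1 + 1 + 1 + 1 + 1 + 1 + 1 + 1 + 1 + 1 + 1 + 1 + 1 + 1 + 1 + 1 + 1 + 1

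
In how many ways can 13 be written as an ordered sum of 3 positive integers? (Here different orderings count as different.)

Equivalently, choose which 2 of the 12 gaps become plus signs: C(12,2) = 66.

66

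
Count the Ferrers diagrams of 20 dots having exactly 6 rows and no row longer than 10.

Systematic enumeration (by largest part, then next-largest, …) yields 78.

78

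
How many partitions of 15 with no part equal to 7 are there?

154

A full systematic count gives 154.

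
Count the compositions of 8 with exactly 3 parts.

21

A composition of 8 into 3 positive parts is chosen by placing 2 dividers among the 7 gaps between 8 units: C(7,2) = 21.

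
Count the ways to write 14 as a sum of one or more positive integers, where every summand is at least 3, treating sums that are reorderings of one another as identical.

13

They are:
14
11 + 3
10 + 4
9 + 5
8 + 6
8 + 3 + 3
7 + 7
7 + 4 + 3
6 + 5 + 3
6 + 4 + 4
5 + 5 + 4
5 + 3 + 3 + 3
4 + 4 + 3 + 3
That's 13 in total.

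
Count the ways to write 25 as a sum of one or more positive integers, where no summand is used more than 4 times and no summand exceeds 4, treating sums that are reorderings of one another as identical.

They are:
3,3,3,4,4,4,4
1,2,3,3,4,4,4,4
1,1,1,3,3,4,4,4,4
2,2,2,3,4,4,4,4
1,1,2,2,3,4,4,4,4
1,1,1,1,2,3,4,4,4,4
1,2,2,2,2,4,4,4,4
1,1,1,2,2,2,4,4,4,4
1,3,3,3,3,4,4,4
2,2,3,3,3,4,4,4
1,1,2,3,3,3,4,4,4
1,1,1,1,3,3,3,4,4,4
1,2,2,2,3,3,4,4,4
1,1,1,2,2,3,3,4,4,4
1,1,2,2,2,2,3,4,4,4
1,1,1,1,2,2,2,3,4,4,4
1,2,2,3,3,3,3,4,4
1,1,1,2,3,3,3,3,4,4
2,2,2,2,3,3,3,4,4
1,1,2,2,2,3,3,3,4,4
1,1,1,1,2,2,3,3,3,4,4
1,1,1,2,2,2,2,3,3,4,4
1,2,2,2,2,3,3,3,3,4
1,1,1,2,2,2,3,3,3,3,4
1,1,1,1,2,2,2,2,3,3,3,4

25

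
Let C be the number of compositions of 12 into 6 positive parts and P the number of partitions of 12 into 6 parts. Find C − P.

Ordered (compositions into 6 parts): C(11,5) = 462.
Unordered (partitions into 6 parts): 11.
Difference: 462 − 11 = 451.

451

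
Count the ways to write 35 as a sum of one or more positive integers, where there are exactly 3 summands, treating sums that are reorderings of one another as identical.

102

Enumerating by decreasing first part gives 102 partitions in all.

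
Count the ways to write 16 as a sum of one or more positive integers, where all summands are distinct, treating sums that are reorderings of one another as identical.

A partial list (first 12 by largest part):
16
15 + 1
14 + 2
13 + 3
13 + 2 + 1
12 + 4
12 + 3 + 1
11 + 5
11 + 4 + 1
11 + 3 + 2
10 + 6
10 + 5 + 1
…and 20 more, for 32 total.

32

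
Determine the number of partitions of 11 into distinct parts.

12

Listing the qualifying partitions of 11:
11
10+1
9+2
8+3
8+2+1
7+4
7+3+1
6+5
6+4+1
6+3+2
5+4+2
5+3+2+1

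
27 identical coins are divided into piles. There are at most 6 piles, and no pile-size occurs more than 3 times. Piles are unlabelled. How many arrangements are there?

There are 769 such partitions.

769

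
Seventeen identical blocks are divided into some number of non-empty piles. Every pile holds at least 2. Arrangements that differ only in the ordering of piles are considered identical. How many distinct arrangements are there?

66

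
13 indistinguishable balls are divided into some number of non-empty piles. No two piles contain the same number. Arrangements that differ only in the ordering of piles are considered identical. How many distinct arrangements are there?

The partitions of 13 that satisfy the conditions:
13
12,1
11,2
10,3
10,2,1
9,4
9,3,1
8,5
8,4,1
8,3,2
7,6
7,5,1
7,4,2
7,3,2,1
6,5,2
6,4,3
6,4,2,1
5,4,3,1
Counting gives 18.

18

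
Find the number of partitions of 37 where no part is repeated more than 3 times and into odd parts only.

222

Enumerating by decreasing first part gives 222 partitions in all.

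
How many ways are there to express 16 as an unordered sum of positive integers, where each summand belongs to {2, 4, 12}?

Listing the qualifying partitions of 16:
12 + 4
12 + 2 + 2
4 + 4 + 4 + 4
4 + 4 + 4 + 2 + 2
4 + 4 + 2 + 2 + 2 + 2
4 + 2 + 2 + 2 + 2 + 2 + 2
2 + 2 + 2 + 2 + 2 + 2 + 2 + 2

7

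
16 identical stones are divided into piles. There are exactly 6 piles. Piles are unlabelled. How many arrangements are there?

35

There are too many to list fully; the first 12 (by largest part) are:
11,1,1,1,1,1
10,2,1,1,1,1
9,3,1,1,1,1
9,2,2,1,1,1
8,4,1,1,1,1
8,3,2,1,1,1
8,2,2,2,1,1
7,5,1,1,1,1
7,4,2,1,1,1
7,3,3,1,1,1
7,3,2,2,1,1
7,2,2,2,2,1
…and 23 more, for 35 total.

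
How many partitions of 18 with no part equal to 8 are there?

343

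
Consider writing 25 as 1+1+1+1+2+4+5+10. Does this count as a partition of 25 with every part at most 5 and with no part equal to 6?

No

The parts sum to 25, and the condition 'no summand exceeds 5' is violated.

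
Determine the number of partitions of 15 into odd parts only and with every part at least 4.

Enumerating:
15
5+5+5

2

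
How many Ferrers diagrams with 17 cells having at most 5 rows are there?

Direct enumeration gives 119 partitions.

119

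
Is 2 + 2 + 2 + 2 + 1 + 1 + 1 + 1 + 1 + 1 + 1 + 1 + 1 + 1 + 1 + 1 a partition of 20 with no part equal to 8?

Yes

The parts sum to 20, and the condition 'no summand equals 8' holds.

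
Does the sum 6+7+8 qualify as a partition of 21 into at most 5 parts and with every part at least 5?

The parts sum to 21, and the condition 'there are at most 5 summands' holds; the condition 'every summand is at least 5' holds.

Yes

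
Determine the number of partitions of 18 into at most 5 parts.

141

Direct enumeration gives 141 partitions.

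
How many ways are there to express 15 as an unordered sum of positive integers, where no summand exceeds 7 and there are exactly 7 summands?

The partitions of 15 that satisfy the conditions:
7 + 3 + 1 + 1 + 1 + 1 + 1
7 + 2 + 2 + 1 + 1 + 1 + 1
6 + 4 + 1 + 1 + 1 + 1 + 1
6 + 3 + 2 + 1 + 1 + 1 + 1
6 + 2 + 2 + 2 + 1 + 1 + 1
5 + 5 + 1 + 1 + 1 + 1 + 1
5 + 4 + 2 + 1 + 1 + 1 + 1
5 + 3 + 3 + 1 + 1 + 1 + 1
5 + 3 + 2 + 2 + 1 + 1 + 1
5 + 2 + 2 + 2 + 2 + 1 + 1
4 + 4 + 3 + 1 + 1 + 1 + 1
4 + 4 + 2 + 2 + 1 + 1 + 1
4 + 3 + 3 + 2 + 1 + 1 + 1
4 + 3 + 2 + 2 + 2 + 1 + 1
4 + 2 + 2 + 2 + 2 + 2 + 1
3 + 3 + 3 + 3 + 1 + 1 + 1
3 + 3 + 3 + 2 + 2 + 1 + 1
3 + 3 + 2 + 2 + 2 + 2 + 1
3 + 2 + 2 + 2 + 2 + 2 + 2
Counting gives 19.

19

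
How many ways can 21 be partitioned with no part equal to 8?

Systematic enumeration (by largest part, then next-largest, …) yields 691.

691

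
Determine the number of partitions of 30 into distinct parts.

296

Direct enumeration gives 296 partitions.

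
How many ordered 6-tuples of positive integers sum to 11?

A composition of 11 into 6 positive parts is chosen by placing 5 dividers among the 10 gaps between 11 units: C(10,5) = 252.

252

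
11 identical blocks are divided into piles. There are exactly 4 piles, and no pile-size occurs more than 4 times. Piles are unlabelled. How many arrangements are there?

11

They are:
8+1+1+1
7+2+1+1
6+3+1+1
6+2+2+1
5+4+1+1
5+3+2+1
5+2+2+2
4+4+2+1
4+3+3+1
4+3+2+2
3+3+3+2
Counting gives 11.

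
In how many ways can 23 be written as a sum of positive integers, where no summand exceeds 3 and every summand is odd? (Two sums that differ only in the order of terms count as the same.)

8

The partitions of 23 that satisfy the conditions:
1 + 1 + 3 + 3 + 3 + 3 + 3 + 3 + 3
1 + 1 + 1 + 1 + 1 + 3 + 3 + 3 + 3 + 3 + 3
1 + 1 + 1 + 1 + 1 + 1 + 1 + 1 + 3 + 3 + 3 + 3 + 3
1 + 1 + 1 + 1 + 1 + 1 + 1 + 1 + 1 + 1 + 1 + 3 + 3 + 3 + 3
1 + 1 + 1 + 1 + 1 + 1 + 1 + 1 + 1 + 1 + 1 + 1 + 1 + 1 + 3 + 3 + 3
1 + 1 + 1 + 1 + 1 + 1 + 1 + 1 + 1 + 1 + 1 + 1 + 1 + 1 + 1 + 1 + 1 + 3 + 3
1 + 1 + 1 + 1 + 1 + 1 + 1 + 1 + 1 + 1 + 1 + 1 + 1 + 1 + 1 + 1 + 1 + 1 + 1 + 1 + 3
1 + 1 + 1 + 1 + 1 + 1 + 1 + 1 + 1 + 1 + 1 + 1 + 1 + 1 + 1 + 1 + 1 + 1 + 1 + 1 + 1 + 1 + 1
That's 8 in total.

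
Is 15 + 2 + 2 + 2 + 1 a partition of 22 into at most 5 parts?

The parts sum to 22, and the condition 'there are at most 5 summands' holds.

Yes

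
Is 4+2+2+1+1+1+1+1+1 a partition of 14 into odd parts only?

No

The parts sum to 14, and the condition 'every summand is odd' is violated.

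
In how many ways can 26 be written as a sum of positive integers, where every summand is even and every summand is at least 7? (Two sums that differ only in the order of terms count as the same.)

Listing the qualifying partitions of 26:
26
18 + 8
16 + 10
14 + 12
10 + 8 + 8
Counting gives 5.

5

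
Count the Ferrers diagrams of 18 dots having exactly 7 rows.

There are too many to list fully; the first 12 (by largest part) are:
1 + 1 + 1 + 1 + 1 + 1 + 12
1 + 1 + 1 + 1 + 1 + 2 + 11
1 + 1 + 1 + 1 + 1 + 3 + 10
1 + 1 + 1 + 1 + 2 + 2 + 10
1 + 1 + 1 + 1 + 1 + 4 + 9
1 + 1 + 1 + 1 + 2 + 3 + 9
1 + 1 + 1 + 2 + 2 + 2 + 9
1 + 1 + 1 + 1 + 1 + 5 + 8
1 + 1 + 1 + 1 + 2 + 4 + 8
1 + 1 + 1 + 1 + 3 + 3 + 8
1 + 1 + 1 + 2 + 2 + 3 + 8
1 + 1 + 2 + 2 + 2 + 2 + 8
…and 37 more, for 49 total.

49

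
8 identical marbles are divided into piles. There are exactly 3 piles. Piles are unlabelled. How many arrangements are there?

5

The partitions of 8 that satisfy the conditions:
6+1+1
5+2+1
4+3+1
4+2+2
3+3+2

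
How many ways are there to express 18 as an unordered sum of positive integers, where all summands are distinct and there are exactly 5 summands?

3

Enumerating:
8 + 4 + 3 + 2 + 1
7 + 5 + 3 + 2 + 1
6 + 5 + 4 + 2 + 1
Counting gives 3.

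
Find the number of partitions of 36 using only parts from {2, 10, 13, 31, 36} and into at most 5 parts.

2

The partitions of 36 that satisfy the conditions:
36
13, 13, 10
That's 2 in total.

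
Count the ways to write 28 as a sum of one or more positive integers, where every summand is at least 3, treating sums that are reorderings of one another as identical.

230

Counting exhaustively, 230 partitions satisfy the conditions.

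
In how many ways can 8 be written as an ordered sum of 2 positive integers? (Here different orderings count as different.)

7

By stars and bars with positive parts, the count is C(7,1) = 7.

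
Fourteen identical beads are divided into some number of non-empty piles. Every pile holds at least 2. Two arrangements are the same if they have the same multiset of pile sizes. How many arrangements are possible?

A partial list (first 12 by largest part):
14
12+2
11+3
10+4
10+2+2
9+5
9+3+2
8+6
8+4+2
8+3+3
8+2+2+2
7+7
…and 22 more, for 34 total.

34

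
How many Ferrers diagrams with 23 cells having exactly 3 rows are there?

A partial list (first 12 by largest part):
1 + 1 + 21
1 + 2 + 20
1 + 3 + 19
2 + 2 + 19
1 + 4 + 18
2 + 3 + 18
1 + 5 + 17
2 + 4 + 17
3 + 3 + 17
1 + 6 + 16
2 + 5 + 16
3 + 4 + 16
…and 32 more, for 44 total.

44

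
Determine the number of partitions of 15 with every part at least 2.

A partial list (first 12 by largest part):
15
13, 2
12, 3
11, 4
11, 2, 2
10, 5
10, 3, 2
9, 6
9, 4, 2
9, 3, 3
9, 2, 2, 2
8, 7
…and 29 more, for 41 total.

41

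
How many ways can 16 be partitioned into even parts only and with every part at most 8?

Listing the qualifying partitions of 16:
8, 8
2, 6, 8
4, 4, 8
2, 2, 4, 8
2, 2, 2, 2, 8
4, 6, 6
2, 2, 6, 6
2, 4, 4, 6
2, 2, 2, 4, 6
2, 2, 2, 2, 2, 6
4, 4, 4, 4
2, 2, 4, 4, 4
2, 2, 2, 2, 4, 4
2, 2, 2, 2, 2, 2, 4
2, 2, 2, 2, 2, 2, 2, 2

15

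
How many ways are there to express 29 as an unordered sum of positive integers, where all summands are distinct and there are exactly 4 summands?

94

A full systematic count gives 94.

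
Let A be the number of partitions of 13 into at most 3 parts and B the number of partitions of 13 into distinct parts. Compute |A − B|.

3

Partitions of 13 into at most 3 parts: 21.
Partitions of 13 into distinct parts: 18.
|21 − 18| = 3.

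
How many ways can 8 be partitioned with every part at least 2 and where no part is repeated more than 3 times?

6

They are:
8
6, 2
5, 3
4, 4
4, 2, 2
3, 3, 2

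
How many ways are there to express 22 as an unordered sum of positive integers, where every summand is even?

A partial list (first 12 by largest part):
22
2, 20
4, 18
2, 2, 18
6, 16
2, 4, 16
2, 2, 2, 16
8, 14
2, 6, 14
4, 4, 14
2, 2, 4, 14
2, 2, 2, 2, 14
…and 44 more, for 56 total.

56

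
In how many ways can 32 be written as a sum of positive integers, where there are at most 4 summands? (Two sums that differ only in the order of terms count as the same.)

Counting exhaustively, 351 partitions satisfy the conditions.

351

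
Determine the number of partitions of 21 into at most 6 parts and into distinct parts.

A full systematic count gives 76.

76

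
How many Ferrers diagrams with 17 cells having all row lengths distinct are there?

A partial list (first 12 by largest part):
17
16 + 1
15 + 2
14 + 3
14 + 2 + 1
13 + 4
13 + 3 + 1
12 + 5
12 + 4 + 1
12 + 3 + 2
11 + 6
11 + 5 + 1
…and 26 more, for 38 total.

38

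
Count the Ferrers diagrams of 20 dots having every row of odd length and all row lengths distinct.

7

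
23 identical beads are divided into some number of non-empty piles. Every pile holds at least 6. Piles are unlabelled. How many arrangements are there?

12

Listing the qualifying partitions of 23:
23
17,6
16,7
15,8
14,9
13,10
12,11
11,6,6
10,7,6
9,8,6
9,7,7
8,8,7
That's 12 in total.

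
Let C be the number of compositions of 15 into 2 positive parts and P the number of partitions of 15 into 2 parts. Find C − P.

7

Compositions: C(14,1) = 14.
Unordered (partitions into 2 parts): 7.
Difference: 14 − 7 = 7.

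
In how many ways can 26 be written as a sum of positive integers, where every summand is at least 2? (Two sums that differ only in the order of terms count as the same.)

Counting exhaustively, 478 partitions satisfy the conditions.

478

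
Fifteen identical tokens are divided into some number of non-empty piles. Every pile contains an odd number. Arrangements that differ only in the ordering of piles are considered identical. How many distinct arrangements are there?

27

There are too many to list fully; the first 12 (by largest part) are:
15
1+1+13
1+3+11
1+1+1+1+11
1+5+9
3+3+9
1+1+1+3+9
1+1+1+1+1+1+9
1+7+7
3+5+7
1+1+1+5+7
1+1+3+3+7
…and 15 more, for 27 total.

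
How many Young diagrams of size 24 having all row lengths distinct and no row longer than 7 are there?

Listing the qualifying partitions of 24:
2, 4, 5, 6, 7
1, 2, 3, 5, 6, 7

2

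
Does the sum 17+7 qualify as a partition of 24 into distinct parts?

The parts sum to 24, and the condition 'all summands are distinct' holds.

Yes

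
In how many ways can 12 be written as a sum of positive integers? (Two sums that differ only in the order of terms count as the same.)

77

A full systematic count gives 77.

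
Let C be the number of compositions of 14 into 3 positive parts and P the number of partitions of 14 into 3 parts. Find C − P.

62

Ordered (compositions into 3 parts): C(13,2) = 78.
Partitions of 14 into exactly 3 parts: 16.
Difference: 78 − 16 = 62.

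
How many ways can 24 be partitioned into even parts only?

77

Enumerating by decreasing first part gives 77 partitions in all.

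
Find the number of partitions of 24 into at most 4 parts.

There are 169 such partitions.

169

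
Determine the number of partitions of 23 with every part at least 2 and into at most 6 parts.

199

Direct enumeration gives 199 partitions.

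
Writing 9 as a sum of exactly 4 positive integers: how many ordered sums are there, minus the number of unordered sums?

Ordered (compositions into 4 parts): C(8,3) = 56.
Unordered (partitions into 4 parts): 6.
Difference: 56 − 6 = 50.

50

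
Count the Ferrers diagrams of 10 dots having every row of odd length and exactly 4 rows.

3

They are:
7,1,1,1
5,3,1,1
3,3,3,1
That's 3 in total.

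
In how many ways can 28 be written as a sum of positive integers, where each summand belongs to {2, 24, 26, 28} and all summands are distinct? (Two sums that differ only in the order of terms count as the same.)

The partitions of 28 that satisfy the conditions:
28
26,2

2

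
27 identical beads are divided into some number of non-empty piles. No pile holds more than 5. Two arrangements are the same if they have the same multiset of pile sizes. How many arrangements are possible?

480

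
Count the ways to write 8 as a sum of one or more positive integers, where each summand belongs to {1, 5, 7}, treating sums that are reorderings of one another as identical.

Enumerating:
7+1
5+1+1+1
1+1+1+1+1+1+1+1
That's 3 in total.

3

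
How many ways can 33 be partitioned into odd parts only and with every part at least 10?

2

The partitions of 33 that satisfy the conditions:
33
11, 11, 11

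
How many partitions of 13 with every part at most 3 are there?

21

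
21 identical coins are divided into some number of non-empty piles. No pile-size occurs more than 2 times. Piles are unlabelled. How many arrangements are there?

243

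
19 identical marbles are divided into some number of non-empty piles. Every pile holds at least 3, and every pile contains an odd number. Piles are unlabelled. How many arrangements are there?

8

Listing the qualifying partitions of 19:
19
13+3+3
11+5+3
9+7+3
9+5+5
7+7+5
7+3+3+3+3
5+5+3+3+3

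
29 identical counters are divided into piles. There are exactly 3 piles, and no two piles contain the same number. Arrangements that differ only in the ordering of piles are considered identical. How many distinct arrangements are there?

There are too many to list fully; the first 12 (by largest part) are:
26,2,1
25,3,1
24,4,1
24,3,2
23,5,1
23,4,2
22,6,1
22,5,2
22,4,3
21,7,1
21,6,2
21,5,3
…and 44 more, for 56 total.

56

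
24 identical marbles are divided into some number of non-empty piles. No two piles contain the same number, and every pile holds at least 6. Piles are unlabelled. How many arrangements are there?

10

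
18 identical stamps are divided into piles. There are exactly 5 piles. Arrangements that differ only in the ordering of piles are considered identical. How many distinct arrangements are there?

A partial list (first 12 by largest part):
14 + 1 + 1 + 1 + 1
13 + 2 + 1 + 1 + 1
12 + 3 + 1 + 1 + 1
12 + 2 + 2 + 1 + 1
11 + 4 + 1 + 1 + 1
11 + 3 + 2 + 1 + 1
11 + 2 + 2 + 2 + 1
10 + 5 + 1 + 1 + 1
10 + 4 + 2 + 1 + 1
10 + 3 + 3 + 1 + 1
10 + 3 + 2 + 2 + 1
10 + 2 + 2 + 2 + 2
…and 45 more, for 57 total.

57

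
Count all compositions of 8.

There are 7 gaps and each independently is a cut or not, giving 2^7 = 128.

128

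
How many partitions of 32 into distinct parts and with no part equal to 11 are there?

324

Counting exhaustively, 324 partitions satisfy the conditions.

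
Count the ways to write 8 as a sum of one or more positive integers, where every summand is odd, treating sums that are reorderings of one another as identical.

6

Listing the qualifying partitions of 8:
1,7
3,5
1,1,1,5
1,1,3,3
1,1,1,1,1,3
1,1,1,1,1,1,1,1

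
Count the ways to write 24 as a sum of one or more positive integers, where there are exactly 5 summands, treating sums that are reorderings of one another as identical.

164

Direct enumeration gives 164 partitions.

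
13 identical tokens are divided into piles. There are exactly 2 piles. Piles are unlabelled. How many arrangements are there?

Listing the qualifying partitions of 13:
12+1
11+2
10+3
9+4
8+5
7+6

6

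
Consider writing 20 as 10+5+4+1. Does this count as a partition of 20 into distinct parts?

Yes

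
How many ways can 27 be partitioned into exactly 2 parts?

The partitions of 27 that satisfy the conditions:
1, 26
2, 25
3, 24
4, 23
5, 22
6, 21
7, 20
8, 19
9, 18
10, 17
11, 16
12, 15
13, 14

13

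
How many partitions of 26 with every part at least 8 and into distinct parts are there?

6

The partitions of 26 that satisfy the conditions:
26
18,8
17,9
16,10
15,11
14,12
Counting gives 6.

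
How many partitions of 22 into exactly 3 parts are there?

40

There are too many to list fully; the first 12 (by largest part) are:
20,1,1
19,2,1
18,3,1
18,2,2
17,4,1
17,3,2
16,5,1
16,4,2
16,3,3
15,6,1
15,5,2
15,4,3
…and 28 more, for 40 total.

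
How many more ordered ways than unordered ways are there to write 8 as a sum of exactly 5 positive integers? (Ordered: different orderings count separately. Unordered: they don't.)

Ordered (compositions into 5 parts): C(7,4) = 35.
Unordered (partitions into 5 parts): 3.
Difference: 35 − 3 = 32.

32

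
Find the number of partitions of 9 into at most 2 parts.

5

They are:
9
8+1
7+2
6+3
5+4
That's 5 in total.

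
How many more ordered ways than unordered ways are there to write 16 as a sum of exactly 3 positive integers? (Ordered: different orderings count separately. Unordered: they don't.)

84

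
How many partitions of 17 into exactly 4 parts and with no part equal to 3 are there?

23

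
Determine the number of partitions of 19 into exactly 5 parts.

70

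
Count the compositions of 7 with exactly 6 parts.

A composition of 7 into 6 positive parts is chosen by placing 5 dividers among the 6 gaps between 7 units: C(6,5) = 6.

6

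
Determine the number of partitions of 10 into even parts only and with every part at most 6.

5

The partitions of 10 that satisfy the conditions:
4+6
2+2+6
2+4+4
2+2+2+4
2+2+2+2+2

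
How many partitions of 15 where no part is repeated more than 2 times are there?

There are too many to list fully; the first 12 (by largest part) are:
15
1, 14
2, 13
1, 1, 13
3, 12
1, 2, 12
4, 11
1, 3, 11
2, 2, 11
1, 1, 2, 11
5, 10
1, 4, 10
…and 58 more, for 70 total.

70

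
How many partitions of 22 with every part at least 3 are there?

Enumerating by decreasing first part gives 73 partitions in all.

73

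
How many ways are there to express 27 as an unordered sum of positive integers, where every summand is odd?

Enumerating by decreasing first part gives 192 partitions in all.

192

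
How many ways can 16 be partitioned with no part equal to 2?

Counting exhaustively, 96 partitions satisfy the conditions.

96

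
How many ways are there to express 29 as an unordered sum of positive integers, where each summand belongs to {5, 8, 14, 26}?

The partitions of 29 that satisfy the conditions:
14,5,5,5
8,8,8,5

2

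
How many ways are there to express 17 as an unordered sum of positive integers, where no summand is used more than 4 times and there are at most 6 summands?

There are 160 such partitions.

160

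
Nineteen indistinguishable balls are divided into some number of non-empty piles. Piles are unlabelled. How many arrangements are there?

490

A full systematic count gives 490.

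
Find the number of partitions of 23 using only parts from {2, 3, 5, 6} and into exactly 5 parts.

They are:
6,6,6,3,2
6,6,5,3,3
6,5,5,5,2
5,5,5,5,3
Counting gives 4.

4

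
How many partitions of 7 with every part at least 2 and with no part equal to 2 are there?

2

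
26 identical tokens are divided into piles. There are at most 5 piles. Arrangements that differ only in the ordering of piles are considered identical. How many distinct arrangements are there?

Systematic enumeration (by largest part, then next-largest, …) yields 427.

427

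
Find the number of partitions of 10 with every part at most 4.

They are:
2, 4, 4
1, 1, 4, 4
3, 3, 4
1, 2, 3, 4
1, 1, 1, 3, 4
2, 2, 2, 4
1, 1, 2, 2, 4
1, 1, 1, 1, 2, 4
1, 1, 1, 1, 1, 1, 4
1, 3, 3, 3
2, 2, 3, 3
1, 1, 2, 3, 3
1, 1, 1, 1, 3, 3
1, 2, 2, 2, 3
1, 1, 1, 2, 2, 3
1, 1, 1, 1, 1, 2, 3
1, 1, 1, 1, 1, 1, 1, 3
2, 2, 2, 2, 2
1, 1, 2, 2, 2, 2
1, 1, 1, 1, 2, 2, 2
1, 1, 1, 1, 1, 1, 2, 2
1, 1, 1, 1, 1, 1, 1, 1, 2
1, 1, 1, 1, 1, 1, 1, 1, 1, 1

23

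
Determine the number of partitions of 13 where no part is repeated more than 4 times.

Systematic enumeration (by largest part, then next-largest, …) yields 76.

76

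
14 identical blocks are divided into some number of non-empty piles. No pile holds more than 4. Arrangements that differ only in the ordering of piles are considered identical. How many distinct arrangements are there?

A partial list (first 12 by largest part):
4, 4, 4, 2
4, 4, 4, 1, 1
4, 4, 3, 3
4, 4, 3, 2, 1
4, 4, 3, 1, 1, 1
4, 4, 2, 2, 2
4, 4, 2, 2, 1, 1
4, 4, 2, 1, 1, 1, 1
4, 4, 1, 1, 1, 1, 1, 1
4, 3, 3, 3, 1
4, 3, 3, 2, 2
4, 3, 3, 2, 1, 1
…and 35 more, for 47 total.

47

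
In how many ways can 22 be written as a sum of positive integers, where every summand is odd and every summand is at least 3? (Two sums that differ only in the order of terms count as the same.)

13

Enumerating:
3 + 19
5 + 17
7 + 15
9 + 13
3 + 3 + 3 + 13
11 + 11
3 + 3 + 5 + 11
3 + 3 + 7 + 9
3 + 5 + 5 + 9
3 + 5 + 7 + 7
5 + 5 + 5 + 7
3 + 3 + 3 + 3 + 3 + 7
3 + 3 + 3 + 3 + 5 + 5
That's 13 in total.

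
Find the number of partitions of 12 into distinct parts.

15

Enumerating:
12
11 + 1
10 + 2
9 + 3
9 + 2 + 1
8 + 4
8 + 3 + 1
7 + 5
7 + 4 + 1
7 + 3 + 2
6 + 5 + 1
6 + 4 + 2
6 + 3 + 2 + 1
5 + 4 + 3
5 + 4 + 2 + 1
That's 15 in total.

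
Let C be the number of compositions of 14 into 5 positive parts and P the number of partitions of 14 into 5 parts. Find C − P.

692

Ordered (compositions into 5 parts): C(13,4) = 715.
Partitions of 14 into exactly 5 parts: 23.
Difference: 715 − 23 = 692.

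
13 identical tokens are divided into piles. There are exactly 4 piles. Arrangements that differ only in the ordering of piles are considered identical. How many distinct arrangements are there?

18

Listing the qualifying partitions of 13:
10, 1, 1, 1
9, 2, 1, 1
8, 3, 1, 1
8, 2, 2, 1
7, 4, 1, 1
7, 3, 2, 1
7, 2, 2, 2
6, 5, 1, 1
6, 4, 2, 1
6, 3, 3, 1
6, 3, 2, 2
5, 5, 2, 1
5, 4, 3, 1
5, 4, 2, 2
5, 3, 3, 2
4, 4, 4, 1
4, 4, 3, 2
4, 3, 3, 3
That's 18 in total.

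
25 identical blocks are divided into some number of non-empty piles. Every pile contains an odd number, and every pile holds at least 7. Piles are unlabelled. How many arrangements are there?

Listing the qualifying partitions of 25:
25
11+7+7
9+9+7

3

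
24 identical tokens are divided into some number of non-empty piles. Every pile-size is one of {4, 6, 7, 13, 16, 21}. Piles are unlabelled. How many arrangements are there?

Enumerating:
16,4,4
13,7,4
7,7,6,4
6,6,6,6
6,6,4,4,4
4,4,4,4,4,4

6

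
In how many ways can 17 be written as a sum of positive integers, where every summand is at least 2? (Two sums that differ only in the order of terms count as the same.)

66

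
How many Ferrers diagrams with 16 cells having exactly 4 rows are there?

There are too many to list fully; the first 12 (by largest part) are:
13, 1, 1, 1
12, 2, 1, 1
11, 3, 1, 1
11, 2, 2, 1
10, 4, 1, 1
10, 3, 2, 1
10, 2, 2, 2
9, 5, 1, 1
9, 4, 2, 1
9, 3, 3, 1
9, 3, 2, 2
8, 6, 1, 1
…and 22 more, for 34 total.

34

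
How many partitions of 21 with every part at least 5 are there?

The partitions of 21 that satisfy the conditions:
21
16,5
15,6
14,7
13,8
12,9
11,10
11,5,5
10,6,5
9,7,5
9,6,6
8,8,5
8,7,6
7,7,7
6,5,5,5
That's 15 in total.

15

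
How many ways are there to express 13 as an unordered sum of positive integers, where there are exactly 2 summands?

6

Listing the qualifying partitions of 13:
12+1
11+2
10+3
9+4
8+5
7+6
That's 6 in total.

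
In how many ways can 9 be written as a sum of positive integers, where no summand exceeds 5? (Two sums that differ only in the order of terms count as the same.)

23

Listing the qualifying partitions of 9:
5, 4
5, 3, 1
5, 2, 2
5, 2, 1, 1
5, 1, 1, 1, 1
4, 4, 1
4, 3, 2
4, 3, 1, 1
4, 2, 2, 1
4, 2, 1, 1, 1
4, 1, 1, 1, 1, 1
3, 3, 3
3, 3, 2, 1
3, 3, 1, 1, 1
3, 2, 2, 2
3, 2, 2, 1, 1
3, 2, 1, 1, 1, 1
3, 1, 1, 1, 1, 1, 1
2, 2, 2, 2, 1
2, 2, 2, 1, 1, 1
2, 2, 1, 1, 1, 1, 1
2, 1, 1, 1, 1, 1, 1, 1
1, 1, 1, 1, 1, 1, 1, 1, 1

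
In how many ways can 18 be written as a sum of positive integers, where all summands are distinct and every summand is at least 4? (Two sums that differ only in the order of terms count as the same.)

The partitions of 18 that satisfy the conditions:
18
14,4
13,5
12,6
11,7
10,8
9,5,4
8,6,4
7,6,5
Counting gives 9.

9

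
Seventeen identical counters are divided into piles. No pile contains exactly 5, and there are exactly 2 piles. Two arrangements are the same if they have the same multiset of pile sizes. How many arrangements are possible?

7

Enumerating:
16, 1
15, 2
14, 3
13, 4
11, 6
10, 7
9, 8
That's 7 in total.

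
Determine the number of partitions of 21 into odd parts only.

Systematic enumeration (by largest part, then next-largest, …) yields 76.

76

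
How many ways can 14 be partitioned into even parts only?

15

The partitions of 14 that satisfy the conditions:
14
2 + 12
4 + 10
2 + 2 + 10
6 + 8
2 + 4 + 8
2 + 2 + 2 + 8
2 + 6 + 6
4 + 4 + 6
2 + 2 + 4 + 6
2 + 2 + 2 + 2 + 6
2 + 4 + 4 + 4
2 + 2 + 2 + 4 + 4
2 + 2 + 2 + 2 + 2 + 4
2 + 2 + 2 + 2 + 2 + 2 + 2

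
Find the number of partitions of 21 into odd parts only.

76

There are 76 such partitions.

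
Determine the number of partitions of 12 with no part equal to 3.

47

There are too many to list fully; the first 12 (by largest part) are:
12
1 + 11
2 + 10
1 + 1 + 10
1 + 2 + 9
1 + 1 + 1 + 9
4 + 8
2 + 2 + 8
1 + 1 + 2 + 8
1 + 1 + 1 + 1 + 8
5 + 7
1 + 4 + 7
…and 35 more, for 47 total.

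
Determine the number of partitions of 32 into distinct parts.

Systematic enumeration (by largest part, then next-largest, …) yields 390.

390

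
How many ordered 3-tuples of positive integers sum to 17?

120

By stars and bars with positive parts, the count is C(16,2) = 120.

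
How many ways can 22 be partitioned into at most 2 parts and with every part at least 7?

6

Listing the qualifying partitions of 22:
22
15, 7
14, 8
13, 9
12, 10
11, 11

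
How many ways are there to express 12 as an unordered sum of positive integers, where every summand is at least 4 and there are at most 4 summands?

Enumerating:
12
8 + 4
7 + 5
6 + 6
4 + 4 + 4
That's 5 in total.

5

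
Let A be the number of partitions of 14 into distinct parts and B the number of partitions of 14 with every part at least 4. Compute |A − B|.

Partitions of 14 into distinct parts: 22.
Partitions of 14 with every part at least 4: 7.
|22 − 7| = 15.

15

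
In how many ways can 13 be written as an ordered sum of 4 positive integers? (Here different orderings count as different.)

Equivalently, choose which 3 of the 12 gaps become plus signs: C(12,3) = 220.

220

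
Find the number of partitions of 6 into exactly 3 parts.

The partitions of 6 that satisfy the conditions:
4,1,1
3,2,1
2,2,2

3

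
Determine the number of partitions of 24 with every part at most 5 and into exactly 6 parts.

9

They are:
5, 5, 5, 5, 3, 1
5, 5, 5, 5, 2, 2
5, 5, 5, 4, 4, 1
5, 5, 5, 4, 3, 2
5, 5, 5, 3, 3, 3
5, 5, 4, 4, 4, 2
5, 5, 4, 4, 3, 3
5, 4, 4, 4, 4, 3
4, 4, 4, 4, 4, 4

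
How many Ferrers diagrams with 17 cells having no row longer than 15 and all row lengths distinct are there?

36

A partial list (first 12 by largest part):
15+2
14+3
14+2+1
13+4
13+3+1
12+5
12+4+1
12+3+2
11+6
11+5+1
11+4+2
11+3+2+1
…and 24 more, for 36 total.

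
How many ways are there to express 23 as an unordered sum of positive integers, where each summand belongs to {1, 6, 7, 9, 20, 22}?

19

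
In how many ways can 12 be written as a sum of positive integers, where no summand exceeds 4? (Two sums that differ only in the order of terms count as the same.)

34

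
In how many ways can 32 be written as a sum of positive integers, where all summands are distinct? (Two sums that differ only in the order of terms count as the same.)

390

Enumerating by decreasing first part gives 390 partitions in all.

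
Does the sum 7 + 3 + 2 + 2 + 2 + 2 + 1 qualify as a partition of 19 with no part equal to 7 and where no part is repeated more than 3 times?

The parts sum to 19, and the condition 'no summand equals 7' is violated.

No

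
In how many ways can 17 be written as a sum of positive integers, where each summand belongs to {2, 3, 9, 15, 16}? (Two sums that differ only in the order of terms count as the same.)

6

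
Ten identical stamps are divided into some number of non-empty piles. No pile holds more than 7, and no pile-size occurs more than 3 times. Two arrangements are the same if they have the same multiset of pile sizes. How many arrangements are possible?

25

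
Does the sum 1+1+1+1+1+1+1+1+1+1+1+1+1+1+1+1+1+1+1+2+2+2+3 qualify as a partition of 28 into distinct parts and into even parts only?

No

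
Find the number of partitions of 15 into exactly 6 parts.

26

There are too many to list fully; the first 12 (by largest part) are:
10,1,1,1,1,1
9,2,1,1,1,1
8,3,1,1,1,1
8,2,2,1,1,1
7,4,1,1,1,1
7,3,2,1,1,1
7,2,2,2,1,1
6,5,1,1,1,1
6,4,2,1,1,1
6,3,3,1,1,1
6,3,2,2,1,1
6,2,2,2,2,1
…and 14 more, for 26 total.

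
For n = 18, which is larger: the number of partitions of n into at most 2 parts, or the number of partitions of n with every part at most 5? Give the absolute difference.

131

Partitions of 18 into at most 2 parts: 10.
Partitions of 18 with every part at most 5: 141.
|10 − 141| = 131.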